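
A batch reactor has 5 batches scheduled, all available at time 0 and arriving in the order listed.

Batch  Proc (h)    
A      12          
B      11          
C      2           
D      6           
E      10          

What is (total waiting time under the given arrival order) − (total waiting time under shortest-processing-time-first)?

FIFO (arrival order): A B C D E.
A: waits 0, runs 0→12
B: waits 12, runs 12→23
C: waits 23, runs 23→25
D: waits 25, runs 25→31
E: waits 31, runs 31→41
Sum = 0+12+23+25+31 = 91.
SPT (increasing processing time): C D E B A.
C: waits 0, runs 0→2
D: waits 2, runs 2→8
E: waits 8, runs 8→18
B: waits 18, runs 18→29
A: waits 29, runs 29→41
Sum = 0+2+8+18+29 = 57.
Difference = 91 − 57 = 34.

34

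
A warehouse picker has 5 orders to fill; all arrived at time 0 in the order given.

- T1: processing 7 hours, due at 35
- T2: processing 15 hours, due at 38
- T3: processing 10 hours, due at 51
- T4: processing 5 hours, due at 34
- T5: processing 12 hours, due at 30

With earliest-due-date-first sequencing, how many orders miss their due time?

EDD (increasing due date): T5 T4 T1 T2 T3.
T5: 0→12, due 30, tardiness 0
T4: 12→17, due 34, tardiness 0
T1: 17→24, due 35, tardiness 0
T2: 24→39, due 38, tardiness 1
T3: 39→49, due 51, tardiness 0
Late orders: 1.

1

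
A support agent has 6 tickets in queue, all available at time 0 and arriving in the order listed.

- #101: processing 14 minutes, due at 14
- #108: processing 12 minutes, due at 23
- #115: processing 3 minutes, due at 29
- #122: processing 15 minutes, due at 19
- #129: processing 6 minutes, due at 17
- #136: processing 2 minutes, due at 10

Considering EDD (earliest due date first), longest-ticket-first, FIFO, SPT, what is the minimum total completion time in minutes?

EDD (increasing due date): #136 #101 #129 #122 #108 #115.
#136: 0→2
#101: 2→16
#129: 16→22
#122: 22→37
#108: 37→49
#115: 49→52
Sum = 2+16+22+37+49+52 = 178.
LPT (decreasing processing time): #122 #101 #108 #129 #115 #136.
#122: 0→15
#101: 15→29
#108: 29→41
#129: 41→47
#115: 47→50
#136: 50→52
Sum = 15+29+41+47+50+52 = 234.
FIFO (arrival order): #101 #108 #115 #122 #129 #136.
#101: 0→14
#108: 14→26
#115: 26→29
#122: 29→44
#129: 44→50
#136: 50→52
Sum = 14+26+29+44+50+52 = 215.
SPT (increasing processing time): #136 #115 #129 #108 #101 #122.
#136: 0→2
#115: 2→5
#129: 5→11
#108: 11→23
#101: 23→37
#122: 37→52
Sum = 2+5+11+23+37+52 = 130.
EDD 178, LPT 234, FIFO 215, SPT 130 → minimum 130.

130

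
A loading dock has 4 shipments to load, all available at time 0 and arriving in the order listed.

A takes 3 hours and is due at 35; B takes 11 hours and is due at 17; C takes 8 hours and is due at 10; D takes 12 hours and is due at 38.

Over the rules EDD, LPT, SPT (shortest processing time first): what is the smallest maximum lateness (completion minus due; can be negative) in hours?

EDD (increasing due date): C B A D.
C: 0→8, due 10, lateness -2
B: 8→19, due 17, lateness 2
A: 19→22, due 35, lateness -13
D: 22→34, due 38, lateness -4
Maximum = 2.
LPT (decreasing processing time): D B C A.
D: 0→12, due 38, lateness -26
B: 12→23, due 17, lateness 6
C: 23→31, due 10, lateness 21
A: 31→34, due 35, lateness -1
Maximum = 21.
SPT (increasing processing time): A C B D.
A: 0→3, due 35, lateness -32
C: 3→11, due 10, lateness 1
B: 11→22, due 17, lateness 5
D: 22→34, due 38, lateness -4
Maximum = 5.
EDD 2, LPT 21, SPT 5 → minimum 2.

2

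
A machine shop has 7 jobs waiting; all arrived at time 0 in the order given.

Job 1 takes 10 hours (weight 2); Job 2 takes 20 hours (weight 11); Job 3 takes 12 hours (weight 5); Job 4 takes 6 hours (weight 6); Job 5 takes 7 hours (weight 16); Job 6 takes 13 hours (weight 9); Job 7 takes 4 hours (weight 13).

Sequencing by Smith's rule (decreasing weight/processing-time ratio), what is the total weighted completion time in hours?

WSPT (decreasing weight/processing-time ratio): Job 7 Job 5 Job 4 Job 6 Job 2 Job 3 Job 1.
Job 7: finishes 4, weight 13, w·C = 52
Job 5: finishes 11, weight 16, w·C = 176
Job 4: finishes 17, weight 6, w·C = 102
Job 6: finishes 30, weight 9, w·C = 270
Job 2: finishes 50, weight 11, w·C = 550
Job 3: finishes 62, weight 5, w·C = 310
Job 1: finishes 72, weight 2, w·C = 144
Sum = 52+176+102+270+550+310+144 = 1604.

1604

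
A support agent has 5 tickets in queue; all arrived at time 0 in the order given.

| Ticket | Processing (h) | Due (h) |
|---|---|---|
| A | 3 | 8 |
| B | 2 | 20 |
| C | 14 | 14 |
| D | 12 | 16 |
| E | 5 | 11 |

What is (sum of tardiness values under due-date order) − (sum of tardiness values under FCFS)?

-3

EDD (increasing due date): A E C D B.
A: 0→3, due 8, tardiness 0
E: 3→8, due 11, tardiness 0
C: 8→22, due 14, tardiness 8
D: 22→34, due 16, tardiness 18
B: 34→36, due 20, tardiness 16
Sum = 0+0+8+18+16 = 42.
FIFO (arrival order): A B C D E.
A: 0→3, due 8, tardiness 0
B: 3→5, due 20, tardiness 0
C: 5→19, due 14, tardiness 5
D: 19→31, due 16, tardiness 15
E: 31→36, due 11, tardiness 25
Sum = 0+0+5+15+25 = 45.
Difference = 42 − 45 = -3.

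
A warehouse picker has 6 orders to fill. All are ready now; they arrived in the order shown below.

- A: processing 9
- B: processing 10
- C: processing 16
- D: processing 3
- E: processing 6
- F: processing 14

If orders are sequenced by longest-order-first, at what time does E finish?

LPT (decreasing processing time): C F B A E D.
C: 0→16
F: 16→30
B: 30→40
A: 40→49
E: 49→55

55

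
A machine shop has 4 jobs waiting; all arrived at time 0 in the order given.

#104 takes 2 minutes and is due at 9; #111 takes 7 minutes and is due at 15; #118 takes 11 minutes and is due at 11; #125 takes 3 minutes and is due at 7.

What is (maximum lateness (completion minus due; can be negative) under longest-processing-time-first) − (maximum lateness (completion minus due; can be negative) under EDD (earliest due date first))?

6

LPT (decreasing processing time): #118 #111 #125 #104.
#118: 0→11, due 11, lateness 0
#111: 11→18, due 15, lateness 3
#125: 18→21, due 7, lateness 14
#104: 21→23, due 9, lateness 14
Maximum = 14.
EDD (increasing due date): #125 #104 #118 #111.
#125: 0→3, due 7, lateness -4
#104: 3→5, due 9, lateness -4
#118: 5→16, due 11, lateness 5
#111: 16→23, due 15, lateness 8
Maximum = 8.
Difference = 14 − 8 = 6.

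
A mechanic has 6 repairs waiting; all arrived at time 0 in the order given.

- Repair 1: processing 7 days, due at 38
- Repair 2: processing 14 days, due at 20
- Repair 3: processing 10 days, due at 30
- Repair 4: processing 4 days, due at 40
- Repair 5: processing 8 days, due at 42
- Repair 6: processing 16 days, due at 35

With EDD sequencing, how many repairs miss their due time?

4

EDD (increasing due date): Repair 2 Repair 3 Repair 6 Repair 1 Repair 4 Repair 5.
Repair 2: 0→14, due 20, tardiness 0
Repair 3: 14→24, due 30, tardiness 0
Repair 6: 24→40, due 35, tardiness 5
Repair 1: 40→47, due 38, tardiness 9
Repair 4: 47→51, due 40, tardiness 11
Repair 5: 51→59, due 42, tardiness 17
Late repairs: 4.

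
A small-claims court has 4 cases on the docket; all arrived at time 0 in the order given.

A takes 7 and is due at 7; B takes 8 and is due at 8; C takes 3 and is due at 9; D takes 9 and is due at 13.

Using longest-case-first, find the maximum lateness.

LPT (decreasing processing time): D B A C.
D: 0→9, due 13, lateness -4
B: 9→17, due 8, lateness 9
A: 17→24, due 7, lateness 17
C: 24→27, due 9, lateness 18
Maximum = 18.

18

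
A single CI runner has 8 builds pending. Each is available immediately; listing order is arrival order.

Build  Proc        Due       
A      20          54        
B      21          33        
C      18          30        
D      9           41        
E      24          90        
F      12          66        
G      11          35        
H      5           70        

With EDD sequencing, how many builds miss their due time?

EDD (increasing due date): C B G D A F H E.
C: 0→18, due 30, tardiness 0
B: 18→39, due 33, tardiness 6
G: 39→50, due 35, tardiness 15
D: 50→59, due 41, tardiness 18
A: 59→79, due 54, tardiness 25
F: 79→91, due 66, tardiness 25
H: 91→96, due 70, tardiness 26
E: 96→120, due 90, tardiness 30
Late builds: 7.

7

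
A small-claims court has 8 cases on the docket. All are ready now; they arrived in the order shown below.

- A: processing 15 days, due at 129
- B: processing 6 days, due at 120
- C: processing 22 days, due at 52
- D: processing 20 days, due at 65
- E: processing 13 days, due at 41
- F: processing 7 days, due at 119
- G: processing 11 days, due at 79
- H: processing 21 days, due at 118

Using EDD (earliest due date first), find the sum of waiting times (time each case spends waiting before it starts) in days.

450

EDD (increasing due date): E C D G H F B A.
E: waits 0, runs 0→13
C: waits 13, runs 13→35
D: waits 35, runs 35→55
G: waits 55, runs 55→66
H: waits 66, runs 66→87
F: waits 87, runs 87→94
B: waits 94, runs 94→100
A: waits 100, runs 100→115
Sum = 0+13+35+55+66+87+94+100 = 450.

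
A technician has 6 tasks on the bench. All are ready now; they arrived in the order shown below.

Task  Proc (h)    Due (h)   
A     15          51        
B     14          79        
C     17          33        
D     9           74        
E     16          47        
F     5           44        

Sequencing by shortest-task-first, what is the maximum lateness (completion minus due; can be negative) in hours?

43

SPT (increasing processing time): F D B A E C.
F: 0→5, due 44, lateness -39
D: 5→14, due 74, lateness -60
B: 14→28, due 79, lateness -51
A: 28→43, due 51, lateness -8
E: 43→59, due 47, lateness 12
C: 59→76, due 33, lateness 43
Maximum = 43.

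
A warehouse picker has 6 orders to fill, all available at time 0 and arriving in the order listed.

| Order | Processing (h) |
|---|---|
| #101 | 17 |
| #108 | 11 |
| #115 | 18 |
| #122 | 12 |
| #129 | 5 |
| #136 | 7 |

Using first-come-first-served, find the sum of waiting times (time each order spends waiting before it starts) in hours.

212

FIFO (arrival order): #101 #108 #115 #122 #129 #136.
#101: waits 0, runs 0→17
#108: waits 17, runs 17→28
#115: waits 28, runs 28→46
#122: waits 46, runs 46→58
#129: waits 58, runs 58→63
#136: waits 63, runs 63→70
Sum = 0+17+28+46+58+63 = 212.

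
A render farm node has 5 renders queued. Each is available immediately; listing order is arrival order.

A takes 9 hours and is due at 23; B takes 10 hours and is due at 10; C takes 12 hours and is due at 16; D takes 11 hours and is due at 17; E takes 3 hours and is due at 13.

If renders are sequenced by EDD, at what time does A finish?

EDD (increasing due date): B E C D A.
B: 0→10
E: 10→13
C: 13→25
D: 25→36
A: 36→45

45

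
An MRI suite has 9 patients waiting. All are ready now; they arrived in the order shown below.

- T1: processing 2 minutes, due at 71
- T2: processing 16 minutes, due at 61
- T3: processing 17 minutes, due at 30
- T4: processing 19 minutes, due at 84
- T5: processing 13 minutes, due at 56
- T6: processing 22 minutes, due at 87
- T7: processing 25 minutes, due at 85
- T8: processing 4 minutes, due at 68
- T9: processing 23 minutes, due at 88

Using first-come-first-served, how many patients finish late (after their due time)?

6

FIFO (arrival order): T1 T2 T3 T4 T5 T6 T7 T8 T9.
T1: 0→2, due 71, tardiness 0
T2: 2→18, due 61, tardiness 0
T3: 18→35, due 30, tardiness 5
T4: 35→54, due 84, tardiness 0
T5: 54→67, due 56, tardiness 11
T6: 67→89, due 87, tardiness 2
T7: 89→114, due 85, tardiness 29
T8: 114→118, due 68, tardiness 50
T9: 118→141, due 88, tardiness 53
Late patients: 6.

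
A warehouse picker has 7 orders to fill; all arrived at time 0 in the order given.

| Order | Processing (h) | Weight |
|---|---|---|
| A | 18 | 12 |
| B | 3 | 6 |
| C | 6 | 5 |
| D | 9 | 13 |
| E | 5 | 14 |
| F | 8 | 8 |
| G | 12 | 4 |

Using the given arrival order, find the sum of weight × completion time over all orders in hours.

2155

FIFO (arrival order): A B C D E F G.
A: finishes 18, weight 12, w·C = 216
B: finishes 21, weight 6, w·C = 126
C: finishes 27, weight 5, w·C = 135
D: finishes 36, weight 13, w·C = 468
E: finishes 41, weight 14, w·C = 574
F: finishes 49, weight 8, w·C = 392
G: finishes 61, weight 4, w·C = 244
Sum = 216+126+135+468+574+392+244 = 2155.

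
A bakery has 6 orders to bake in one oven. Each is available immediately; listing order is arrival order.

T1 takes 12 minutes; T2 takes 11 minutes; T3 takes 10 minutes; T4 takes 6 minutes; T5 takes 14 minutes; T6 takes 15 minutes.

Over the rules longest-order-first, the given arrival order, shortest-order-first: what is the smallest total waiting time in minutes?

141

LPT (decreasing processing time): T6 T5 T1 T2 T3 T4.
T6: waits 0, runs 0→15
T5: waits 15, runs 15→29
T1: waits 29, runs 29→41
T2: waits 41, runs 41→52
T3: waits 52, runs 52→62
T4: waits 62, runs 62→68
Sum = 0+15+29+41+52+62 = 199.
FIFO (arrival order): T1 T2 T3 T4 T5 T6.
T1: waits 0, runs 0→12
T2: waits 12, runs 12→23
T3: waits 23, runs 23→33
T4: waits 33, runs 33→39
T5: waits 39, runs 39→53
T6: waits 53, runs 53→68
Sum = 0+12+23+33+39+53 = 160.
SPT (increasing processing time): T4 T3 T2 T1 T5 T6.
T4: waits 0, runs 0→6
T3: waits 6, runs 6→16
T2: waits 16, runs 16→27
T1: waits 27, runs 27→39
T5: waits 39, runs 39→53
T6: waits 53, runs 53→68
Sum = 0+6+16+27+39+53 = 141.
LPT 199, FIFO 160, SPT 141 → minimum 141.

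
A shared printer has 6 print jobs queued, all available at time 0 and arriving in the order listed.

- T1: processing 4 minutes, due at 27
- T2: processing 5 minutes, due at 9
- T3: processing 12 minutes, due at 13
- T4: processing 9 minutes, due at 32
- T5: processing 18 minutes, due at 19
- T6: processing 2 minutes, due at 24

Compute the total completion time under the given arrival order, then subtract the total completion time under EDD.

FIFO (arrival order): T1 T2 T3 T4 T5 T6.
T1: 0→4
T2: 4→9
T3: 9→21
T4: 21→30
T5: 30→48
T6: 48→50
Sum = 4+9+21+30+48+50 = 162.
EDD (increasing due date): T2 T3 T5 T6 T1 T4.
T2: 0→5
T3: 5→17
T5: 17→35
T6: 35→37
T1: 37→41
T4: 41→50
Sum = 5+17+35+37+41+50 = 185.
Difference = 162 − 185 = -23.

-23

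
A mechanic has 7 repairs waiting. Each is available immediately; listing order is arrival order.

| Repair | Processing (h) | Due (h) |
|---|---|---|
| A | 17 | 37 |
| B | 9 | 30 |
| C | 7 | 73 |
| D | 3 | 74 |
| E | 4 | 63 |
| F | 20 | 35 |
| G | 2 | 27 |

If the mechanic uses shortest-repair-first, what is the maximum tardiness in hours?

27

SPT (increasing processing time): G D E C B A F.
G: 0→2, due 27, tardiness 0
D: 2→5, due 74, tardiness 0
E: 5→9, due 63, tardiness 0
C: 9→16, due 73, tardiness 0
B: 16→25, due 30, tardiness 0
A: 25→42, due 37, tardiness 5
F: 42→62, due 35, tardiness 27
Maximum = 27.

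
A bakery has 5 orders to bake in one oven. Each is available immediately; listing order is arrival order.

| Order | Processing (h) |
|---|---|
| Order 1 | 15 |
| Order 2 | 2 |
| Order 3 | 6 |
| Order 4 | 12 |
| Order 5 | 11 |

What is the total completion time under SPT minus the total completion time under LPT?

-64

SPT (increasing processing time): Order 2 Order 3 Order 5 Order 4 Order 1.
Order 2: 0→2
Order 3: 2→8
Order 5: 8→19
Order 4: 19→31
Order 1: 31→46
Sum = 2+8+19+31+46 = 106.
LPT (decreasing processing time): Order 1 Order 4 Order 5 Order 3 Order 2.
Order 1: 0→15
Order 4: 15→27
Order 5: 27→38
Order 3: 38→44
Order 2: 44→46
Sum = 15+27+38+44+46 = 170.
Difference = 106 − 170 = -64.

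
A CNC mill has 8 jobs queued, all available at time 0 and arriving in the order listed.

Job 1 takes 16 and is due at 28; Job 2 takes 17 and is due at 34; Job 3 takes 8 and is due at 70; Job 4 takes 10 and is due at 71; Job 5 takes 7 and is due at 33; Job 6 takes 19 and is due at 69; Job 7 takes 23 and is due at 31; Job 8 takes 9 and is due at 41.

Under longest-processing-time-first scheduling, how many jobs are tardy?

6

LPT (decreasing processing time): Job 7 Job 6 Job 2 Job 1 Job 4 Job 8 Job 3 Job 5.
Job 7: 0→23, due 31, tardiness 0
Job 6: 23→42, due 69, tardiness 0
Job 2: 42→59, due 34, tardiness 25
Job 1: 59→75, due 28, tardiness 47
Job 4: 75→85, due 71, tardiness 14
Job 8: 85→94, due 41, tardiness 53
Job 3: 94→102, due 70, tardiness 32
Job 5: 102→109, due 33, tardiness 76
Late jobs: 6.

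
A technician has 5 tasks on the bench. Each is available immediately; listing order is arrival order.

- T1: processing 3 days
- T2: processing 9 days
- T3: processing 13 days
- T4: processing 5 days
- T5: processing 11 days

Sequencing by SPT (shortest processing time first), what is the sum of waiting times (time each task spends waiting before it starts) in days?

SPT (increasing processing time): T1 T4 T2 T5 T3.
T1: waits 0, runs 0→3
T4: waits 3, runs 3→8
T2: waits 8, runs 8→17
T5: waits 17, runs 17→28
T3: waits 28, runs 28→41
Sum = 0+3+8+17+28 = 56.

56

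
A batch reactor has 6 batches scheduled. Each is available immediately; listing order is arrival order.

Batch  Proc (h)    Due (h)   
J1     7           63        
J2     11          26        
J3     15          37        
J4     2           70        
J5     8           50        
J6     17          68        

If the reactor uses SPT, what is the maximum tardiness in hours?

SPT (increasing processing time): J4 J1 J5 J2 J3 J6.
J4: 0→2, due 70, tardiness 0
J1: 2→9, due 63, tardiness 0
J5: 9→17, due 50, tardiness 0
J2: 17→28, due 26, tardiness 2
J3: 28→43, due 37, tardiness 6
J6: 43→60, due 68, tardiness 0
Maximum = 6.

6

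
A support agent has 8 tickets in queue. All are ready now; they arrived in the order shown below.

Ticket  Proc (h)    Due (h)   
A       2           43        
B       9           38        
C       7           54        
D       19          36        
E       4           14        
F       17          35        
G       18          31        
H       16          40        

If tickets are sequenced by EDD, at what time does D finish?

58

EDD (increasing due date): E G F D B H A C.
E: 0→4
G: 4→22
F: 22→39
D: 39→58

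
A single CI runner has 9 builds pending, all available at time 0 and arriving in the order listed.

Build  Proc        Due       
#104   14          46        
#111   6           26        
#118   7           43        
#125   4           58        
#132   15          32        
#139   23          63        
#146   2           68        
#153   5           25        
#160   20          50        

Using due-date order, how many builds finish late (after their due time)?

EDD (increasing due date): #153 #111 #132 #118 #104 #160 #125 #139 #146.
#153: 0→5, due 25, tardiness 0
#111: 5→11, due 26, tardiness 0
#132: 11→26, due 32, tardiness 0
#118: 26→33, due 43, tardiness 0
#104: 33→47, due 46, tardiness 1
#160: 47→67, due 50, tardiness 17
#125: 67→71, due 58, tardiness 13
#139: 71→94, due 63, tardiness 31
#146: 94→96, due 68, tardiness 28
Late builds: 5.

5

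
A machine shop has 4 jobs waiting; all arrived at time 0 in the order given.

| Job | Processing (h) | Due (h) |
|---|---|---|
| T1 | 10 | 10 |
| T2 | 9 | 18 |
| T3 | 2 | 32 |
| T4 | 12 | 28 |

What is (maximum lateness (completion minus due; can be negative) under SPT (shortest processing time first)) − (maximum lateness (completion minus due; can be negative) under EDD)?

8

SPT (increasing processing time): T3 T2 T1 T4.
T3: 0→2, due 32, lateness -30
T2: 2→11, due 18, lateness -7
T1: 11→21, due 10, lateness 11
T4: 21→33, due 28, lateness 5
Maximum = 11.
EDD (increasing due date): T1 T2 T4 T3.
T1: 0→10, due 10, lateness 0
T2: 10→19, due 18, lateness 1
T4: 19→31, due 28, lateness 3
T3: 31→33, due 32, lateness 1
Maximum = 3.
Difference = 11 − 3 = 8.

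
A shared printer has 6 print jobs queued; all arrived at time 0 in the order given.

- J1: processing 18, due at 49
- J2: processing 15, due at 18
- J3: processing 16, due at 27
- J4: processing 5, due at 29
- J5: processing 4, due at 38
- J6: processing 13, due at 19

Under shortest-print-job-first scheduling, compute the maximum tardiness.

SPT (increasing processing time): J5 J4 J6 J2 J3 J1.
J5: 0→4, due 38, tardiness 0
J4: 4→9, due 29, tardiness 0
J6: 9→22, due 19, tardiness 3
J2: 22→37, due 18, tardiness 19
J3: 37→53, due 27, tardiness 26
J1: 53→71, due 49, tardiness 22
Maximum = 26.

26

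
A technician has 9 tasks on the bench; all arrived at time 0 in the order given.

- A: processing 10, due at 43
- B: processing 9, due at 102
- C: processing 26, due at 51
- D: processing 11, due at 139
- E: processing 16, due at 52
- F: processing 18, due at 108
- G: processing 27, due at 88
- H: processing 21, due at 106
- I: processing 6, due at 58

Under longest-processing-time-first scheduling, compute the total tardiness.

LPT (decreasing processing time): G C H F E D A B I.
G: 0→27, due 88, tardiness 0
C: 27→53, due 51, tardiness 2
H: 53→74, due 106, tardiness 0
F: 74→92, due 108, tardiness 0
E: 92→108, due 52, tardiness 56
D: 108→119, due 139, tardiness 0
A: 119→129, due 43, tardiness 86
B: 129→138, due 102, tardiness 36
I: 138→144, due 58, tardiness 86
Sum = 0+2+0+0+56+0+86+36+86 = 266.

266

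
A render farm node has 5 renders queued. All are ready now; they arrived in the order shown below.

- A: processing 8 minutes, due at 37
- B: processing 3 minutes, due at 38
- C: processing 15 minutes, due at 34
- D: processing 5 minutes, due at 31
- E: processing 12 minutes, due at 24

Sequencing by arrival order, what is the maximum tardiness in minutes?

FIFO (arrival order): A B C D E.
A: 0→8, due 37, tardiness 0
B: 8→11, due 38, tardiness 0
C: 11→26, due 34, tardiness 0
D: 26→31, due 31, tardiness 0
E: 31→43, due 24, tardiness 19
Maximum = 19.

19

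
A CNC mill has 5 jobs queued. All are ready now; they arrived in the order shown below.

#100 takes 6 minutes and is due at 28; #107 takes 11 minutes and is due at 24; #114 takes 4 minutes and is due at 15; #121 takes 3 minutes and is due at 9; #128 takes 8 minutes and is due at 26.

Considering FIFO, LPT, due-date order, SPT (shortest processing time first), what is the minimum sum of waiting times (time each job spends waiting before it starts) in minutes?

44

FIFO (arrival order): #100 #107 #114 #121 #128.
#100: waits 0, runs 0→6
#107: waits 6, runs 6→17
#114: waits 17, runs 17→21
#121: waits 21, runs 21→24
#128: waits 24, runs 24→32
Sum = 0+6+17+21+24 = 68.
LPT (decreasing processing time): #107 #128 #100 #114 #121.
#107: waits 0, runs 0→11
#128: waits 11, runs 11→19
#100: waits 19, runs 19→25
#114: waits 25, runs 25→29
#121: waits 29, runs 29→32
Sum = 0+11+19+25+29 = 84.
EDD (increasing due date): #121 #114 #107 #128 #100.
#121: waits 0, runs 0→3
#114: waits 3, runs 3→7
#107: waits 7, runs 7→18
#128: waits 18, runs 18→26
#100: waits 26, runs 26→32
Sum = 0+3+7+18+26 = 54.
SPT (increasing processing time): #121 #114 #100 #128 #107.
#121: waits 0, runs 0→3
#114: waits 3, runs 3→7
#100: waits 7, runs 7→13
#128: waits 13, runs 13→21
#107: waits 21, runs 21→32
Sum = 0+3+7+13+21 = 44.
FIFO 68, LPT 84, EDD 54, SPT 44 → minimum 44.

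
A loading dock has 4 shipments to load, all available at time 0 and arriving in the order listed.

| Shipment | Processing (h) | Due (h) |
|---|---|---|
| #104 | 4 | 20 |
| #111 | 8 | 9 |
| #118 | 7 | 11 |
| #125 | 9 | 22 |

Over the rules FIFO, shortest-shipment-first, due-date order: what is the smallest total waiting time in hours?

34

FIFO (arrival order): #104 #111 #118 #125.
#104: waits 0, runs 0→4
#111: waits 4, runs 4→12
#118: waits 12, runs 12→19
#125: waits 19, runs 19→28
Sum = 0+4+12+19 = 35.
SPT (increasing processing time): #104 #118 #111 #125.
#104: waits 0, runs 0→4
#118: waits 4, runs 4→11
#111: waits 11, runs 11→19
#125: waits 19, runs 19→28
Sum = 0+4+11+19 = 34.
EDD (increasing due date): #111 #118 #104 #125.
#111: waits 0, runs 0→8
#118: waits 8, runs 8→15
#104: waits 15, runs 15→19
#125: waits 19, runs 19→28
Sum = 0+8+15+19 = 42.
FIFO 35, SPT 34, EDD 42 → minimum 34.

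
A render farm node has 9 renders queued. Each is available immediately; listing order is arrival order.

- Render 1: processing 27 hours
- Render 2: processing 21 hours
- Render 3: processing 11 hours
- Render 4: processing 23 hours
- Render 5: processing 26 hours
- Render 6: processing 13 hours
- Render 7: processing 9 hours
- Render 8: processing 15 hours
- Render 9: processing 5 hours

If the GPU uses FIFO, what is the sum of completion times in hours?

FIFO (arrival order): Render 1 Render 2 Render 3 Render 4 Render 5 Render 6 Render 7 Render 8 Render 9.
Render 1: 0→27
Render 2: 27→48
Render 3: 48→59
Render 4: 59→82
Render 5: 82→108
Render 6: 108→121
Render 7: 121→130
Render 8: 130→145
Render 9: 145→150
Sum = 27+48+59+82+108+121+130+145+150 = 870.

870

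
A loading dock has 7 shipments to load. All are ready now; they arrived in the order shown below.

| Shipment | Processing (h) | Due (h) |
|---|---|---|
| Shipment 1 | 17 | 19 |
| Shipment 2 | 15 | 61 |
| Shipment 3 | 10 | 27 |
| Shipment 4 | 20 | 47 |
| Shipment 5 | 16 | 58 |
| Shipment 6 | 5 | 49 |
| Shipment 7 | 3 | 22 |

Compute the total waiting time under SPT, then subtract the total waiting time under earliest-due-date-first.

SPT (increasing processing time): Shipment 7 Shipment 6 Shipment 3 Shipment 2 Shipment 5 Shipment 1 Shipment 4.
Shipment 7: waits 0, runs 0→3
Shipment 6: waits 3, runs 3→8
Shipment 3: waits 8, runs 8→18
Shipment 2: waits 18, runs 18→33
Shipment 5: waits 33, runs 33→49
Shipment 1: waits 49, runs 49→66
Shipment 4: waits 66, runs 66→86
Sum = 0+3+8+18+33+49+66 = 177.
EDD (increasing due date): Shipment 1 Shipment 7 Shipment 3 Shipment 4 Shipment 6 Shipment 5 Shipment 2.
Shipment 1: waits 0, runs 0→17
Shipment 7: waits 17, runs 17→20
Shipment 3: waits 20, runs 20→30
Shipment 4: waits 30, runs 30→50
Shipment 6: waits 50, runs 50→55
Shipment 5: waits 55, runs 55→71
Shipment 2: waits 71, runs 71→86
Sum = 0+17+20+30+50+55+71 = 243.
Difference = 177 − 243 = -66.

-66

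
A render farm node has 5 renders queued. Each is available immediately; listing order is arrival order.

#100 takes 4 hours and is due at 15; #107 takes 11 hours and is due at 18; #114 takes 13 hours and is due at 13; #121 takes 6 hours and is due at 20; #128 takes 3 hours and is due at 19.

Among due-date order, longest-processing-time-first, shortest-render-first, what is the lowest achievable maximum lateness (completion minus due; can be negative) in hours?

17

EDD (increasing due date): #114 #100 #107 #128 #121.
#114: 0→13, due 13, lateness 0
#100: 13→17, due 15, lateness 2
#107: 17→28, due 18, lateness 10
#128: 28→31, due 19, lateness 12
#121: 31→37, due 20, lateness 17
Maximum = 17.
LPT (decreasing processing time): #114 #107 #121 #100 #128.
#114: 0→13, due 13, lateness 0
#107: 13→24, due 18, lateness 6
#121: 24→30, due 20, lateness 10
#100: 30→34, due 15, lateness 19
#128: 34→37, due 19, lateness 18
Maximum = 19.
SPT (increasing processing time): #128 #100 #121 #107 #114.
#128: 0→3, due 19, lateness -16
#100: 3→7, due 15, lateness -8
#121: 7→13, due 20, lateness -7
#107: 13→24, due 18, lateness 6
#114: 24→37, due 13, lateness 24
Maximum = 24.
EDD 17, LPT 19, SPT 24 → minimum 17.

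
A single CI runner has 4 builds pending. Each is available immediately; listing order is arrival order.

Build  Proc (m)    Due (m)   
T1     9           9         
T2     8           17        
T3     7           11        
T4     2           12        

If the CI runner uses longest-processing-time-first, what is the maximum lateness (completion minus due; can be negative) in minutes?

LPT (decreasing processing time): T1 T2 T3 T4.
T1: 0→9, due 9, lateness 0
T2: 9→17, due 17, lateness 0
T3: 17→24, due 11, lateness 13
T4: 24→26, due 12, lateness 14
Maximum = 14.

14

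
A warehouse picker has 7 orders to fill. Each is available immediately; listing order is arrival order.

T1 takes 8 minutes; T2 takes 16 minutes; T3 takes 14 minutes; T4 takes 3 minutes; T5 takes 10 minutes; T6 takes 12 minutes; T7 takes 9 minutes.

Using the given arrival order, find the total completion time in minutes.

FIFO (arrival order): T1 T2 T3 T4 T5 T6 T7.
T1: 0→8
T2: 8→24
T3: 24→38
T4: 38→41
T5: 41→51
T6: 51→63
T7: 63→72
Sum = 8+24+38+41+51+63+72 = 297.

297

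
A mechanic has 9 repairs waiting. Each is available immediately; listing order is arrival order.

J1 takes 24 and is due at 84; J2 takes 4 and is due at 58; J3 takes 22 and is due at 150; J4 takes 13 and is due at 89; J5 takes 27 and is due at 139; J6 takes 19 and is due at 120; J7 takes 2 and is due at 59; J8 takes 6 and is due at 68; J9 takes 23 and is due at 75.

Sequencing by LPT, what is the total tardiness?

266

LPT (decreasing processing time): J5 J1 J9 J3 J6 J4 J8 J2 J7.
J5: 0→27, due 139, tardiness 0
J1: 27→51, due 84, tardiness 0
J9: 51→74, due 75, tardiness 0
J3: 74→96, due 150, tardiness 0
J6: 96→115, due 120, tardiness 0
J4: 115→128, due 89, tardiness 39
J8: 128→134, due 68, tardiness 66
J2: 134→138, due 58, tardiness 80
J7: 138→140, due 59, tardiness 81
Sum = 0+0+0+0+0+39+66+80+81 = 266.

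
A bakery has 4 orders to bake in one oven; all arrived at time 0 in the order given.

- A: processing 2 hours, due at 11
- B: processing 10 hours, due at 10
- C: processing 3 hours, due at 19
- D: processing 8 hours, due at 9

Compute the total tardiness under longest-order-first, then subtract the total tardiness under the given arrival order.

7

LPT (decreasing processing time): B D C A.
B: 0→10, due 10, tardiness 0
D: 10→18, due 9, tardiness 9
C: 18→21, due 19, tardiness 2
A: 21→23, due 11, tardiness 12
Sum = 0+9+2+12 = 23.
FIFO (arrival order): A B C D.
A: 0→2, due 11, tardiness 0
B: 2→12, due 10, tardiness 2
C: 12→15, due 19, tardiness 0
D: 15→23, due 9, tardiness 14
Sum = 0+2+0+14 = 16.
Difference = 23 − 16 = 7.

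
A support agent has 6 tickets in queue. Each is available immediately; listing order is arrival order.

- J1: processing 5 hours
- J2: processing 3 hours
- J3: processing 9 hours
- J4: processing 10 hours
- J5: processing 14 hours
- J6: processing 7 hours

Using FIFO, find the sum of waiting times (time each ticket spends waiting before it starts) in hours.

98

FIFO (arrival order): J1 J2 J3 J4 J5 J6.
J1: waits 0, runs 0→5
J2: waits 5, runs 5→8
J3: waits 8, runs 8→17
J4: waits 17, runs 17→27
J5: waits 27, runs 27→41
J6: waits 41, runs 41→48
Sum = 0+5+8+17+27+41 = 98.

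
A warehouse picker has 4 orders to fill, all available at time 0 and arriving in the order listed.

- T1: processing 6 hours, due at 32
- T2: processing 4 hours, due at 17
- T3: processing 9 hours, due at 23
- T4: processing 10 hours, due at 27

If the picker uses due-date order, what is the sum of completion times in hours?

EDD (increasing due date): T2 T3 T4 T1.
T2: 0→4
T3: 4→13
T4: 13→23
T1: 23→29
Sum = 4+13+23+29 = 69.

69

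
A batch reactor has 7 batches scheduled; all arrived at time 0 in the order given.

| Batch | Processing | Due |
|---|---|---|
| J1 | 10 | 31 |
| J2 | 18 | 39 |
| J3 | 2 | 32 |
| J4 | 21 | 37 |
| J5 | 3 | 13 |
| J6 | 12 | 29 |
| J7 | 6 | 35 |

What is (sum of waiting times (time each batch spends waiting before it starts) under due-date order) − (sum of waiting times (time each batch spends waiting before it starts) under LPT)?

EDD (increasing due date): J5 J6 J1 J3 J7 J4 J2.
J5: waits 0, runs 0→3
J6: waits 3, runs 3→15
J1: waits 15, runs 15→25
J3: waits 25, runs 25→27
J7: waits 27, runs 27→33
J4: waits 33, runs 33→54
J2: waits 54, runs 54→72
Sum = 0+3+15+25+27+33+54 = 157.
LPT (decreasing processing time): J4 J2 J6 J1 J7 J5 J3.
J4: waits 0, runs 0→21
J2: waits 21, runs 21→39
J6: waits 39, runs 39→51
J1: waits 51, runs 51→61
J7: waits 61, runs 61→67
J5: waits 67, runs 67→70
J3: waits 70, runs 70→72
Sum = 0+21+39+51+61+67+70 = 309.
Difference = 157 − 309 = -152.

-152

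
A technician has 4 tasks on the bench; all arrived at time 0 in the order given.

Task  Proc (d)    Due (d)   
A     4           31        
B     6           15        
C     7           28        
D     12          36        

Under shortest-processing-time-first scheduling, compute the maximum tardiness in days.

0

SPT (increasing processing time): A B C D.
A: 0→4, due 31, tardiness 0
B: 4→10, due 15, tardiness 0
C: 10→17, due 28, tardiness 0
D: 17→29, due 36, tardiness 0
Maximum = 0.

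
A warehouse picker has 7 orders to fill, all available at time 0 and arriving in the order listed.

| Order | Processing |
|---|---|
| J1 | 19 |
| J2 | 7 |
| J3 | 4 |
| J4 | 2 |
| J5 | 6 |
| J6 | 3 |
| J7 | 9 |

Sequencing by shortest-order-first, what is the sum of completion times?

SPT (increasing processing time): J4 J6 J3 J5 J2 J7 J1.
J4: 0→2
J6: 2→5
J3: 5→9
J5: 9→15
J2: 15→22
J7: 22→31
J1: 31→50
Sum = 2+5+9+15+22+31+50 = 134.

134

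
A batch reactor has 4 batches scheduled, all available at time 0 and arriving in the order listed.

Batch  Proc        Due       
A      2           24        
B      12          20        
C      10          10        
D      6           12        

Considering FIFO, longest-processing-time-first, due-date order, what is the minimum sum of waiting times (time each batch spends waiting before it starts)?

40

FIFO (arrival order): A B C D.
A: waits 0, runs 0→2
B: waits 2, runs 2→14
C: waits 14, runs 14→24
D: waits 24, runs 24→30
Sum = 0+2+14+24 = 40.
LPT (decreasing processing time): B C D A.
B: waits 0, runs 0→12
C: waits 12, runs 12→22
D: waits 22, runs 22→28
A: waits 28, runs 28→30
Sum = 0+12+22+28 = 62.
EDD (increasing due date): C D B A.
C: waits 0, runs 0→10
D: waits 10, runs 10→16
B: waits 16, runs 16→28
A: waits 28, runs 28→30
Sum = 0+10+16+28 = 54.
FIFO 40, LPT 62, EDD 54 → minimum 40.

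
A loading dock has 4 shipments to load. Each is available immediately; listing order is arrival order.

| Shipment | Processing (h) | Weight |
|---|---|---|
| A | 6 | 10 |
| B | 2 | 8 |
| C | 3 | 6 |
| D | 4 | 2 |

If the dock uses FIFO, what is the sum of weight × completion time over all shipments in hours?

220

FIFO (arrival order): A B C D.
A: finishes 6, weight 10, w·C = 60
B: finishes 8, weight 8, w·C = 64
C: finishes 11, weight 6, w·C = 66
D: finishes 15, weight 2, w·C = 30
Sum = 60+64+66+30 = 220.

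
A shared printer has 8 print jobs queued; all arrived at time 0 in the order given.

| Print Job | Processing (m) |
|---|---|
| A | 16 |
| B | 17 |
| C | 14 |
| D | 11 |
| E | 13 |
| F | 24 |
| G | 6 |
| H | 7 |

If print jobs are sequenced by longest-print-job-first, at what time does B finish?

41

LPT (decreasing processing time): F B A C E D H G.
F: 0→24
B: 24→41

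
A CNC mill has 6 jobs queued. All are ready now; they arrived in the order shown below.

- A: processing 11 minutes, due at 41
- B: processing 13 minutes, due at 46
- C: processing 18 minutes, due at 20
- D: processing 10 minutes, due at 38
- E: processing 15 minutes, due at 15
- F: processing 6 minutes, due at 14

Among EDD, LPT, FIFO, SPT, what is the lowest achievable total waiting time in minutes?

144

EDD (increasing due date): F E C D A B.
F: waits 0, runs 0→6
E: waits 6, runs 6→21
C: waits 21, runs 21→39
D: waits 39, runs 39→49
A: waits 49, runs 49→60
B: waits 60, runs 60→73
Sum = 0+6+21+39+49+60 = 175.
LPT (decreasing processing time): C E B A D F.
C: waits 0, runs 0→18
E: waits 18, runs 18→33
B: waits 33, runs 33→46
A: waits 46, runs 46→57
D: waits 57, runs 57→67
F: waits 67, runs 67→73
Sum = 0+18+33+46+57+67 = 221.
FIFO (arrival order): A B C D E F.
A: waits 0, runs 0→11
B: waits 11, runs 11→24
C: waits 24, runs 24→42
D: waits 42, runs 42→52
E: waits 52, runs 52→67
F: waits 67, runs 67→73
Sum = 0+11+24+42+52+67 = 196.
SPT (increasing processing time): F D A B E C.
F: waits 0, runs 0→6
D: waits 6, runs 6→16
A: waits 16, runs 16→27
B: waits 27, runs 27→40
E: waits 40, runs 40→55
C: waits 55, runs 55→73
Sum = 0+6+16+27+40+55 = 144.
EDD 175, LPT 221, FIFO 196, SPT 144 → minimum 144.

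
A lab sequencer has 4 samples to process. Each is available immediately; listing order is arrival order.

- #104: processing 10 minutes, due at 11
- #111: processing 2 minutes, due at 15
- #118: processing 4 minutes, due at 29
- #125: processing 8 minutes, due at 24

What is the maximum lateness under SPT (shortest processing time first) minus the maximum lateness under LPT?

SPT (increasing processing time): #111 #118 #125 #104.
#111: 0→2, due 15, lateness -13
#118: 2→6, due 29, lateness -23
#125: 6→14, due 24, lateness -10
#104: 14→24, due 11, lateness 13
Maximum = 13.
LPT (decreasing processing time): #104 #125 #118 #111.
#104: 0→10, due 11, lateness -1
#125: 10→18, due 24, lateness -6
#118: 18→22, due 29, lateness -7
#111: 22→24, due 15, lateness 9
Maximum = 9.
Difference = 13 − 9 = 4.

4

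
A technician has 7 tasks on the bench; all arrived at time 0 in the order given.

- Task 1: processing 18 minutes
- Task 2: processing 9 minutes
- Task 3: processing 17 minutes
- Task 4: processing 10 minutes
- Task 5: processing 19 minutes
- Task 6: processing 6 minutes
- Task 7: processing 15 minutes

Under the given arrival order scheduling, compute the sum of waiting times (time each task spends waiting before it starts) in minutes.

295

FIFO (arrival order): Task 1 Task 2 Task 3 Task 4 Task 5 Task 6 Task 7.
Task 1: waits 0, runs 0→18
Task 2: waits 18, runs 18→27
Task 3: waits 27, runs 27→44
Task 4: waits 44, runs 44→54
Task 5: waits 54, runs 54→73
Task 6: waits 73, runs 73→79
Task 7: waits 79, runs 79→94
Sum = 0+18+27+44+54+73+79 = 295.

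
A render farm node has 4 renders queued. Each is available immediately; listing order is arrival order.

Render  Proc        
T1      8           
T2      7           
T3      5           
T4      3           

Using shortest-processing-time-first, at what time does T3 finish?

SPT (increasing processing time): T4 T3 T2 T1.
T4: 0→3
T3: 3→8

8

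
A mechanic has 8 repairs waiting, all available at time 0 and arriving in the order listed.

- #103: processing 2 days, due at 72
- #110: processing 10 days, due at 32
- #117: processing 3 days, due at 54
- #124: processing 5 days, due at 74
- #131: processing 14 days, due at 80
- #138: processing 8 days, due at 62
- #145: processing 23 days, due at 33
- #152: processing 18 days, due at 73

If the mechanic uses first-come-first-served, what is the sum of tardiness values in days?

FIFO (arrival order): #103 #110 #117 #124 #131 #138 #145 #152.
#103: 0→2, due 72, tardiness 0
#110: 2→12, due 32, tardiness 0
#117: 12→15, due 54, tardiness 0
#124: 15→20, due 74, tardiness 0
#131: 20→34, due 80, tardiness 0
#138: 34→42, due 62, tardiness 0
#145: 42→65, due 33, tardiness 32
#152: 65→83, due 73, tardiness 10
Sum = 0+0+0+0+0+0+32+10 = 42.

42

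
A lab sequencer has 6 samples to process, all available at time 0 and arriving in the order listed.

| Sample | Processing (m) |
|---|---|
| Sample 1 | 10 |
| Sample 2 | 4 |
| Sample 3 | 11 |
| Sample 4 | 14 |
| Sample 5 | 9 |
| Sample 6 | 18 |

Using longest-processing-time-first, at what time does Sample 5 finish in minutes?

62

LPT (decreasing processing time): Sample 6 Sample 4 Sample 3 Sample 1 Sample 5 Sample 2.
Sample 6: 0→18
Sample 4: 18→32
Sample 3: 32→43
Sample 1: 43→53
Sample 5: 53→62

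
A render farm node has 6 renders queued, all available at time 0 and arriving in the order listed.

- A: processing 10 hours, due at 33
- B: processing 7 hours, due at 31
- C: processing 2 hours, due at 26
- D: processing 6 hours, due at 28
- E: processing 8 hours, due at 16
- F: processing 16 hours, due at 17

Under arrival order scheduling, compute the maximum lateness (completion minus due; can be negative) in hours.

32

FIFO (arrival order): A B C D E F.
A: 0→10, due 33, lateness -23
B: 10→17, due 31, lateness -14
C: 17→19, due 26, lateness -7
D: 19→25, due 28, lateness -3
E: 25→33, due 16, lateness 17
F: 33→49, due 17, lateness 32
Maximum = 32.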